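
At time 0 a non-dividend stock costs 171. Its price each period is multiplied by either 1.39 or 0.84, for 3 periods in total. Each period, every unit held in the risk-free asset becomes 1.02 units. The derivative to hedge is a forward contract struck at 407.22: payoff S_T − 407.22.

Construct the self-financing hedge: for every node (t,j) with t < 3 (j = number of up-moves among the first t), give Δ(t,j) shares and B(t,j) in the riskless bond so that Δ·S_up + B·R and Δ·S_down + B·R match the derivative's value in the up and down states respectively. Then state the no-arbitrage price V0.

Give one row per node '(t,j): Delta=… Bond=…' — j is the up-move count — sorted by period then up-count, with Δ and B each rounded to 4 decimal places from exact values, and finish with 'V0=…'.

No-arbitrage ⇒ martingale measure with p* = (R−d)/(u−d) = 0.3273.
At expiry t=3: V(3,0)=-305.8676, V(3,1)=-239.5059, V(3,2)=-129.6932, V(3,3)=52.0208
Node (2,0) S=120.6576: V=(p*·-239.5059+(1−p*)·-305.8676)/1.02=-278.5777; Δ=(-239.5059−-305.8676)/(167.7141−101.3524)=1.0000; B=V−Δ·S=-399.2353
Node (2,1) S=199.6596: V=(p*·-129.6932+(1−p*)·-239.5059)/1.02=-199.5757; Δ=(-129.6932−-239.5059)/(277.5268−167.7141)=1.0000; B=V−Δ·S=-399.2353
Node (2,2) S=330.3891: V=(p*·52.0208+(1−p*)·-129.6932)/1.02=-68.8462; Δ=(52.0208−-129.6932)/(459.2408−277.5268)=1.0000; B=V−Δ·S=-399.2353
Node (1,0) S=143.6400: V=(p*·-199.5757+(1−p*)·-278.5777)/1.02=-247.7672; Δ=(-199.5757−-278.5777)/(199.6596−120.6576)=1.0000; B=V−Δ·S=-391.4072
Node (1,1) S=237.6900: V=(p*·-68.8462+(1−p*)·-199.5757)/1.02=-153.7172; Δ=(-68.8462−-199.5757)/(330.3891−199.6596)=1.0000; B=V−Δ·S=-391.4072
Node (0,0) S=171.0000: V=(p*·-153.7172+(1−p*)·-247.7672)/1.02=-212.7325; Δ=(-153.7172−-247.7672)/(237.6900−143.6400)=1.0000; B=V−Δ·S=-383.7325
The time-0 hedge costs -212.7325, which is the no-arbitrage price.

(0,0): Delta=1.0000 Bond=-383.7325
(1,0): Delta=1.0000 Bond=-391.4072
(1,1): Delta=1.0000 Bond=-391.4072
(2,0): Delta=1.0000 Bond=-399.2353
(2,1): Delta=1.0000 Bond=-399.2353
(2,2): Delta=1.0000 Bond=-399.2353
V0=-212.7325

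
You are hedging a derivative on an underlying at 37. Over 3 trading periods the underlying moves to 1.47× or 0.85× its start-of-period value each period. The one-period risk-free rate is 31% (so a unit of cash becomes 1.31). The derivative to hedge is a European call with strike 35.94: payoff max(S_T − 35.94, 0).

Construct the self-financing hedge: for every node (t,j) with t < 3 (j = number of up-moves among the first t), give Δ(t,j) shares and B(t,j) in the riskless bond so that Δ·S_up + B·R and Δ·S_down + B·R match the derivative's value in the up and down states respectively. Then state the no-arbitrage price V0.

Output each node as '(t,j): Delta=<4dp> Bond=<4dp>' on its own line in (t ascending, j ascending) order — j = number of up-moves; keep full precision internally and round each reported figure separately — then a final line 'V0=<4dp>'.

No-arbitrage ⇒ martingale measure with p* = (R−d)/(u−d) = 0.7419.
Terminal payoffs: V(3,0)=0.0000, V(3,1)=3.3568, V(3,2)=32.0203, V(3,3)=81.5914
(2,0): S=26.7325. Δ = (V_up−V_dn)/(S_up−S_dn) = (3.3568−0.0000)/(39.2968−22.7226) = 0.2025. V = [p*·3.3568 + (1−p*)·0.0000]/1.31 = 1.9012. B = V − Δ·S = -3.5130.
(2,1): S=46.2315. Δ = (V_up−V_dn)/(S_up−S_dn) = (32.0203−3.3568)/(67.9603−39.2968) = 1.0000. V = [p*·32.0203 + (1−p*)·3.3568]/1.31 = 18.7964. B = V − Δ·S = -27.4351.
(2,2): S=79.9533. Δ = (V_up−V_dn)/(S_up−S_dn) = (81.5914−32.0203)/(117.5314−67.9603) = 1.0000. V = [p*·81.5914 + (1−p*)·32.0203]/1.31 = 52.5182. B = V − Δ·S = -27.4351.
(1,0): S=31.4500. Δ = (V_up−V_dn)/(S_up−S_dn) = (18.7964−1.9012)/(46.2315−26.7325) = 0.8665. V = [p*·18.7964 + (1−p*)·1.9012]/1.31 = 11.0201. B = V − Δ·S = -16.2303.
(1,1): S=54.3900. Δ = (V_up−V_dn)/(S_up−S_dn) = (52.5182−18.7964)/(79.9533−46.2315) = 1.0000. V = [p*·52.5182 + (1−p*)·18.7964]/1.31 = 33.4472. B = V − Δ·S = -20.9428.
(0,0): S=37.0000. Δ = (V_up−V_dn)/(S_up−S_dn) = (33.4472−11.0201)/(54.3900−31.4500) = 0.9776. V = [p*·33.4472 + (1−p*)·11.0201]/1.31 = 21.1141. B = V − Δ·S = -15.0585.
Self-financing check: at every node Δ·S+B equals the discounted successor values.

(0,0): Delta=0.9776 Bond=-15.0585
(1,0): Delta=0.8665 Bond=-16.2303
(1,1): Delta=1.0000 Bond=-20.9428
(2,0): Delta=0.2025 Bond=-3.5130
(2,1): Delta=1.0000 Bond=-27.4351
(2,2): Delta=1.0000 Bond=-27.4351
V0=21.1141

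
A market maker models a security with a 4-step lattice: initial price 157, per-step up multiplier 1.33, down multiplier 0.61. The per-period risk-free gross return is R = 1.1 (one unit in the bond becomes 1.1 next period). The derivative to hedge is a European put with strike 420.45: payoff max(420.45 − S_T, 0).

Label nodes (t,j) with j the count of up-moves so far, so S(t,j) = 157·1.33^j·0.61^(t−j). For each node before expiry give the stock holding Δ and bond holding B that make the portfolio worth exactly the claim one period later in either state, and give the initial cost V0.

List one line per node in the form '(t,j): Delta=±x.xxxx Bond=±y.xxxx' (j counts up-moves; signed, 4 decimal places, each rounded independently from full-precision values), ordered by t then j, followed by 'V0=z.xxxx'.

No-arbitrage ⇒ martingale measure with p* = (R−d)/(u−d) = 0.6806.
Payoff layer (t=4): V(4,0)=398.7120, V(4,1)=373.0541, V(4,2)=317.1114, V(4,3)=195.1380, V(4,4)=0.0000
Node (3,0) S=35.6360: V=(p*·373.0541+(1−p*)·398.7120)/1.1=346.5913; Δ=(373.0541−398.7120)/(47.3959−21.7380)=-1.0000; B=V−Δ·S=382.2273
Node (3,1) S=77.6982: V=(p*·317.1114+(1−p*)·373.0541)/1.1=304.5291; Δ=(317.1114−373.0541)/(103.3386−47.3959)=-1.0000; B=V−Δ·S=382.2273
Node (3,2) S=169.4076: V=(p*·195.1380+(1−p*)·317.1114)/1.1=212.8197; Δ=(195.1380−317.1114)/(225.3120−103.3386)=-1.0000; B=V−Δ·S=382.2273
Node (3,3) S=369.3640: V=(p*·0.0000+(1−p*)·195.1380)/1.1=56.6689; Δ=(0.0000−195.1380)/(491.2541−225.3120)=-0.7338; B=V−Δ·S=327.6938
Node (2,0) S=58.4197: V=(p*·304.5291+(1−p*)·346.5913)/1.1=289.0596; Δ=(304.5291−346.5913)/(77.6982−35.6360)=-1.0000; B=V−Δ·S=347.4793
Node (2,1) S=127.3741: V=(p*·212.8197+(1−p*)·304.5291)/1.1=220.1052; Δ=(212.8197−304.5291)/(169.4076−77.6982)=-1.0000; B=V−Δ·S=347.4793
Node (2,2) S=277.7173: V=(p*·56.6689+(1−p*)·212.8197)/1.1=96.8640; Δ=(56.6689−212.8197)/(369.3640−169.4076)=-0.7809; B=V−Δ·S=313.7402
Node (1,0) S=95.7700: V=(p*·220.1052+(1−p*)·289.0596)/1.1=220.1203; Δ=(220.1052−289.0596)/(127.3741−58.4197)=-1.0000; B=V−Δ·S=315.8903
Node (1,1) S=208.8100: V=(p*·96.8640+(1−p*)·220.1052)/1.1=123.8479; Δ=(96.8640−220.1052)/(277.7173−127.3741)=-0.8197; B=V−Δ·S=295.0163
Node (0,0) S=157.0000: V=(p*·123.8479+(1−p*)·220.1203)/1.1=140.5469; Δ=(123.8479−220.1203)/(208.8100−95.7700)=-0.8517; B=V−Δ·S=274.2586
Check: Δ(0,0)·S0 + B(0,0) = 140.5469 = V0.

(0,0): Delta=-0.8517 Bond=274.2586
(1,0): Delta=-1.0000 Bond=315.8903
(1,1): Delta=-0.8197 Bond=295.0163
(2,0): Delta=-1.0000 Bond=347.4793
(2,1): Delta=-1.0000 Bond=347.4793
(2,2): Delta=-0.7809 Bond=313.7402
(3,0): Delta=-1.0000 Bond=382.2273
(3,1): Delta=-1.0000 Bond=382.2273
(3,2): Delta=-1.0000 Bond=382.2273
(3,3): Delta=-0.7338 Bond=327.6938
V0=140.5469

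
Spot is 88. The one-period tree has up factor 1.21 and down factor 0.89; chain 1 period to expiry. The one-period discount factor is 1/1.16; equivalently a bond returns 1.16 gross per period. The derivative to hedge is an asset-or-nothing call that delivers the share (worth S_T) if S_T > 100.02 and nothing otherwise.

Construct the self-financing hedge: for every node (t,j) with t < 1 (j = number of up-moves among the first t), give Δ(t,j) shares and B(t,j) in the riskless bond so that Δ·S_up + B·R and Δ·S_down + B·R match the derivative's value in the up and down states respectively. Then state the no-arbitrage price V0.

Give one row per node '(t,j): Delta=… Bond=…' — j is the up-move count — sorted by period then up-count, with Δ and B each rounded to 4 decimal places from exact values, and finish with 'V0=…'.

(0,0): Delta=3.7813 Bond=-255.2996
V0=77.4504

Under the risk-neutral measure, an up-move has probability p* = (R−d)/(u−d) = 0.8437 and values discount at R = 1.16.
At expiry t=1: V(1,0)=0.0000, V(1,1)=106.4800
  t=0,j=0: stock 88.0000 → up 106.4800 (V=106.4800), down 78.3200 (V=0.0000). Price 77.4504; hedge Δ=3.7813, bond B=-255.2996.
Root portfolio cost Δ·88+B reproduces V0=77.4504.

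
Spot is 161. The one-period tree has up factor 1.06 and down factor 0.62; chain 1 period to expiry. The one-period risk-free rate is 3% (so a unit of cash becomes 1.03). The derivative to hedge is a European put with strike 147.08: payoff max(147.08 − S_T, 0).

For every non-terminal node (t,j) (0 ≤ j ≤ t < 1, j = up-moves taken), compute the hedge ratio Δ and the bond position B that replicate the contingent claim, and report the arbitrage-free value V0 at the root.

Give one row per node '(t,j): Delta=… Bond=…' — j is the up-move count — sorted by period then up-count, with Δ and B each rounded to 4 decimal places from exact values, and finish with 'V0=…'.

(0,0): Delta=-0.6671 Bond=110.5375
V0=3.1284

No-arbitrage ⇒ martingale measure with p* = (R−d)/(u−d) = 0.9318.
Terminal values V(1,·): V(1,0)=47.2600, V(1,1)=0.0000
(0,0): S=161.0000. Δ = (V_up−V_dn)/(S_up−S_dn) = (0.0000−47.2600)/(170.6600−99.8200) = -0.6671. V = [p*·0.0000 + (1−p*)·47.2600]/1.03 = 3.1284. B = V − Δ·S = 110.5375.
Check: Δ(0,0)·S0 + B(0,0) = 3.1284 = V0.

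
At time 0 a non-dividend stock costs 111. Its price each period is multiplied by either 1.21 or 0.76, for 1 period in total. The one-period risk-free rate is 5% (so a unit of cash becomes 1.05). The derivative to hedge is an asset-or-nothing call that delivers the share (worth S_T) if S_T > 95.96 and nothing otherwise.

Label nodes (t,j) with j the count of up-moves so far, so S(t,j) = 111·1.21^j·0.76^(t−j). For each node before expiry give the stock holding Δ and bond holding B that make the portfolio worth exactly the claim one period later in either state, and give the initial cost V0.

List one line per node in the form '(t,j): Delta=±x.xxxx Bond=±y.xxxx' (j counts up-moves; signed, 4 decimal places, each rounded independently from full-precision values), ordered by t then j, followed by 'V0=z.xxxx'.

Under the risk-neutral measure, an up-move has probability p* = (R−d)/(u−d) = 0.6444 and values discount at R = 1.05.
Terminal payoffs: V(1,0)=0.0000, V(1,1)=134.3100
(0,0): S=111.0000. Δ = (V_up−V_dn)/(S_up−S_dn) = (134.3100−0.0000)/(134.3100−84.3600) = 2.6889. V = [p*·134.3100 + (1−p*)·0.0000]/1.05 = 82.4337. B = V − Δ·S = -216.0330.
The time-0 hedge costs 82.4337, which is the no-arbitrage price.

(0,0): Delta=2.6889 Bond=-216.0330
V0=82.4337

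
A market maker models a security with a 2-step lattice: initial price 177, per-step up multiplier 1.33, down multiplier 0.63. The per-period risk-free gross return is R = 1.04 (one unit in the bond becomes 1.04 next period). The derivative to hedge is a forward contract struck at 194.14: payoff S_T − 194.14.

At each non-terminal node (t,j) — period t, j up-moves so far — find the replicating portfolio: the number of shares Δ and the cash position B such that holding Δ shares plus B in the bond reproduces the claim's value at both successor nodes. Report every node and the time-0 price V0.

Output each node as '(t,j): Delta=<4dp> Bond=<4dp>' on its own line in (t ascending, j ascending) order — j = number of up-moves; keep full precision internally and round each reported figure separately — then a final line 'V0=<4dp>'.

Risk-neutral probability p* = (R−d)/(u−d) = (1.04−0.63)/(1.33−0.63) = 0.5857.
Payoff layer (t=2): V(2,0)=-123.8887, V(2,1)=-45.8317, V(2,2)=118.9553
Node (1,0) S=111.5100: V=(p*·-45.8317+(1−p*)·-123.8887)/1.04=-75.1631; Δ=(-45.8317−-123.8887)/(148.3083−70.2513)=1.0000; B=V−Δ·S=-186.6731
Node (1,1) S=235.4100: V=(p*·118.9553+(1−p*)·-45.8317)/1.04=48.7369; Δ=(118.9553−-45.8317)/(313.0953−148.3083)=1.0000; B=V−Δ·S=-186.6731
Node (0,0) S=177.0000: V=(p*·48.7369+(1−p*)·-75.1631)/1.04=-2.4933; Δ=(48.7369−-75.1631)/(235.4100−111.5100)=1.0000; B=V−Δ·S=-179.4933
Each (Δ,B) replicates both successor values, so the strategy is self-financing and V0 is arbitrage-free.

(0,0): Delta=1.0000 Bond=-179.4933
(1,0): Delta=1.0000 Bond=-186.6731
(1,1): Delta=1.0000 Bond=-186.6731
V0=-2.4933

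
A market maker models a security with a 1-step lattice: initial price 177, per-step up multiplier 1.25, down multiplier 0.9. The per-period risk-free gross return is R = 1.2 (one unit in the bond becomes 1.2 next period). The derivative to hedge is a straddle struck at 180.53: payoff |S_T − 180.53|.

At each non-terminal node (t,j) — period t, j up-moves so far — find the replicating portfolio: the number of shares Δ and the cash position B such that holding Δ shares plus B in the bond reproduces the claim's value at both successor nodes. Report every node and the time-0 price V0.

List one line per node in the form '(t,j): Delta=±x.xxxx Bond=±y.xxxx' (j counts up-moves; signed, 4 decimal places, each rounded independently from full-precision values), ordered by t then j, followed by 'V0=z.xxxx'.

The replicating-portfolio and risk-neutral prices coincide; use p* = (1.2−0.9)/(1.25−0.9) = 0.8571 for the latter.
At expiry t=1: V(1,0)=21.2300, V(1,1)=40.7200
(0,0): S=177.0000. Δ = (V_up−V_dn)/(S_up−S_dn) = (40.7200−21.2300)/(221.2500−159.3000) = 0.3146. V = [p*·40.7200 + (1−p*)·21.2300]/1.2 = 31.6131. B = V − Δ·S = -24.0726.
Root portfolio cost Δ·177+B reproduces V0=31.6131.

(0,0): Delta=0.3146 Bond=-24.0726
V0=31.6131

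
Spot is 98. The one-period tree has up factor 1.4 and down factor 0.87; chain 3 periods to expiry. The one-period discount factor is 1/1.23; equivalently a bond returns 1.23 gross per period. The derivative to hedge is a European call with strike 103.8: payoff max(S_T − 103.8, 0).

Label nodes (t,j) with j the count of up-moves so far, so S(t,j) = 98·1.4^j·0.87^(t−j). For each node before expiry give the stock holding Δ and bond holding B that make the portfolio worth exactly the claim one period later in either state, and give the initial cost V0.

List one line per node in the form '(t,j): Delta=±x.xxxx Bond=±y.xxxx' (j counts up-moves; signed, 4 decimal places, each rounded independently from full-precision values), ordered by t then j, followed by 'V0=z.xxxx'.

(0,0): Delta=0.9486 Bond=-50.0458
(1,0): Delta=0.7734 Bond=-46.6192
(1,1): Delta=1.0000 Bond=-68.6100
(2,0): Delta=0.0012 Bond=-0.0623
(2,1): Delta=1.0000 Bond=-84.3902
(2,2): Delta=1.0000 Bond=-84.3902
V0=42.9159

Since d<R<u, set p* = (R−d)/(u−d) = 0.6792; price each node as the discounted p*-expectation of its children.
At expiry t=3: V(3,0)=0.0000, V(3,1)=0.0467, V(3,2)=63.3096, V(3,3)=165.1120
(2,0): S=74.1762. Δ = (V_up−V_dn)/(S_up−S_dn) = (0.0467−0.0000)/(103.8467−64.5333) = 0.0012. V = [p*·0.0467 + (1−p*)·0.0000]/1.23 = 0.0258. B = V − Δ·S = -0.0623.
(2,1): S=119.3640. Δ = (V_up−V_dn)/(S_up−S_dn) = (63.3096−0.0467)/(167.1096−103.8467) = 1.0000. V = [p*·63.3096 + (1−p*)·0.0467]/1.23 = 34.9738. B = V − Δ·S = -84.3902.
(2,2): S=192.0800. Δ = (V_up−V_dn)/(S_up−S_dn) = (165.1120−63.3096)/(268.9120−167.1096) = 1.0000. V = [p*·165.1120 + (1−p*)·63.3096]/1.23 = 107.6898. B = V − Δ·S = -84.3902.
(1,0): S=85.2600. Δ = (V_up−V_dn)/(S_up−S_dn) = (34.9738−0.0258)/(119.3640−74.1762) = 0.7734. V = [p*·34.9738 + (1−p*)·0.0258]/1.23 = 19.3203. B = V − Δ·S = -46.6192.
(1,1): S=137.2000. Δ = (V_up−V_dn)/(S_up−S_dn) = (107.6898−34.9738)/(192.0800−119.3640) = 1.0000. V = [p*·107.6898 + (1−p*)·34.9738]/1.23 = 68.5900. B = V − Δ·S = -68.6100.
(0,0): S=98.0000. Δ = (V_up−V_dn)/(S_up−S_dn) = (68.5900−19.3203)/(137.2000−85.2600) = 0.9486. V = [p*·68.5900 + (1−p*)·19.3203]/1.23 = 42.9159. B = V − Δ·S = -50.0458.
Root portfolio cost Δ·98+B reproduces V0=42.9159.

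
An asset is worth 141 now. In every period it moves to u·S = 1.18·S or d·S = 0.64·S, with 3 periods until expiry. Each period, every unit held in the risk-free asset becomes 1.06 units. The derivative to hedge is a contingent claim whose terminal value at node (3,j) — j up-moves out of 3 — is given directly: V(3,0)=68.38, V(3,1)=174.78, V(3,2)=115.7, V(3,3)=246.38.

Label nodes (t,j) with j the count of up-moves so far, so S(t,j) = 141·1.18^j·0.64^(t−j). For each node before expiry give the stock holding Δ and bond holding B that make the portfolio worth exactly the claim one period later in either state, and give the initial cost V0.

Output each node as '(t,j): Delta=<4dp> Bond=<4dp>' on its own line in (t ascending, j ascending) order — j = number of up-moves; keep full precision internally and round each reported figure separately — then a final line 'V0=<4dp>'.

(0,0): Delta=0.7467 Bond=48.7571
(1,0): Delta=-0.4319 Bond=158.0394
(1,1): Delta=0.9294 Bond=21.2948
(2,0): Delta=3.4117 Bond=-54.4563
(2,1): Delta=-1.0275 Bond=230.9441
(2,2): Delta=1.2326 Bond=-36.9623
V0=154.0485

No-arbitrage ⇒ martingale measure with p* = (R−d)/(u−d) = 0.7778.
Terminal values V(3,·): V(3,0)=68.3800, V(3,1)=174.7800, V(3,2)=115.7000, V(3,3)=246.3800
Node (2,0) S=57.7536: V=(p*·174.7800+(1−p*)·68.3800)/1.06=142.5807; Δ=(174.7800−68.3800)/(68.1492−36.9623)=3.4117; B=V−Δ·S=-54.4563
Node (2,1) S=106.4832: V=(p*·115.7000+(1−p*)·174.7800)/1.06=121.5367; Δ=(115.7000−174.7800)/(125.6502−68.1492)=-1.0275; B=V−Δ·S=230.9441
Node (2,2) S=196.3284: V=(p*·246.3800+(1−p*)·115.7000)/1.06=205.0377; Δ=(246.3800−115.7000)/(231.6675−125.6502)=1.2326; B=V−Δ·S=-36.9623
Node (1,0) S=90.2400: V=(p*·121.5367+(1−p*)·142.5807)/1.06=119.0690; Δ=(121.5367−142.5807)/(106.4832−57.7536)=-0.4319; B=V−Δ·S=158.0394
Node (1,1) S=166.3800: V=(p*·205.0377+(1−p*)·121.5367)/1.06=175.9264; Δ=(205.0377−121.5367)/(196.3284−106.4832)=0.9294; B=V−Δ·S=21.2948
Node (0,0) S=141.0000: V=(p*·175.9264+(1−p*)·119.0690)/1.06=154.0485; Δ=(175.9264−119.0690)/(166.3800−90.2400)=0.7467; B=V−Δ·S=48.7571
Each (Δ,B) replicates both successor values, so the strategy is self-financing and V0 is arbitrage-free.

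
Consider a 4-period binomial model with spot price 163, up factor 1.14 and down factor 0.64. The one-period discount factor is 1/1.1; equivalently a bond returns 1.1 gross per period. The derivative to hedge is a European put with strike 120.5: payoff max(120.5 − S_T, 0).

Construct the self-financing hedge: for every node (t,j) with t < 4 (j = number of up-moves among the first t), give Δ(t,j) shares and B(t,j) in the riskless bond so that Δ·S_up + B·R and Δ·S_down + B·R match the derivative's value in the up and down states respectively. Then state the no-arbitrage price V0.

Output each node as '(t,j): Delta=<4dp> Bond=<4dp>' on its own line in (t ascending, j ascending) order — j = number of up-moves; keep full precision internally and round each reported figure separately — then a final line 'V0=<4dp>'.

No-arbitrage ⇒ martingale measure with p* = (R−d)/(u−d) = 0.9200.
Terminal payoffs: V(4,0)=93.1531, V(4,1)=71.7884, V(4,2)=33.7325, V(4,3)=0.0000, V(4,4)=0.0000
(3,0): S=42.7295. Δ = (V_up−V_dn)/(S_up−S_dn) = (71.7884−93.1531)/(48.7116−27.3469) = -1.0000. V = [p*·71.7884 + (1−p*)·93.1531]/1.1 = 66.8160. B = V − Δ·S = 109.5455.
(3,1): S=76.1119. Δ = (V_up−V_dn)/(S_up−S_dn) = (33.7325−71.7884)/(86.7675−48.7116) = -1.0000. V = [p*·33.7325 + (1−p*)·71.7884]/1.1 = 33.4336. B = V − Δ·S = 109.5455.
(3,2): S=135.5743. Δ = (V_up−V_dn)/(S_up−S_dn) = (0.0000−33.7325)/(154.5547−86.7675) = -0.4976. V = [p*·0.0000 + (1−p*)·33.7325]/1.1 = 2.4533. B = V − Δ·S = 69.9182.
(3,3): S=241.4917. Δ = (V_up−V_dn)/(S_up−S_dn) = (0.0000−0.0000)/(275.3005−154.5547) = 0.0000. V = [p*·0.0000 + (1−p*)·0.0000]/1.1 = 0.0000. B = V − Δ·S = 0.0000.
(2,0): S=66.7648. Δ = (V_up−V_dn)/(S_up−S_dn) = (33.4336−66.8160)/(76.1119−42.7295) = -1.0000. V = [p*·33.4336 + (1−p*)·66.8160]/1.1 = 32.8220. B = V − Δ·S = 99.5868.
(2,1): S=118.9248. Δ = (V_up−V_dn)/(S_up−S_dn) = (2.4533−33.4336)/(135.5743−76.1119) = -0.5210. V = [p*·2.4533 + (1−p*)·33.4336]/1.1 = 4.4834. B = V − Δ·S = 66.4440.
(2,2): S=211.8348. Δ = (V_up−V_dn)/(S_up−S_dn) = (0.0000−2.4533)/(241.4917−135.5743) = -0.0232. V = [p*·0.0000 + (1−p*)·2.4533]/1.1 = 0.1784. B = V − Δ·S = 5.0850.
(1,0): S=104.3200. Δ = (V_up−V_dn)/(S_up−S_dn) = (4.4834−32.8220)/(118.9248−66.7648) = -0.5433. V = [p*·4.4834 + (1−p*)·32.8220]/1.1 = 6.1368. B = V − Δ·S = 62.8140.
(1,1): S=185.8200. Δ = (V_up−V_dn)/(S_up−S_dn) = (0.1784−4.4834)/(211.8348−118.9248) = -0.0463. V = [p*·0.1784 + (1−p*)·4.4834]/1.1 = 0.4753. B = V − Δ·S = 9.0852.
(0,0): S=163.0000. Δ = (V_up−V_dn)/(S_up−S_dn) = (0.4753−6.1368)/(185.8200−104.3200) = -0.0695. V = [p*·0.4753 + (1−p*)·6.1368]/1.1 = 0.8438. B = V − Δ·S = 12.1668.
The time-0 hedge costs 0.8438, which is the no-arbitrage price.

(0,0): Delta=-0.0695 Bond=12.1668
(1,0): Delta=-0.5433 Bond=62.8140
(1,1): Delta=-0.0463 Bond=9.0852
(2,0): Delta=-1.0000 Bond=99.5868
(2,1): Delta=-0.5210 Bond=66.4440
(2,2): Delta=-0.0232 Bond=5.0850
(3,0): Delta=-1.0000 Bond=109.5455
(3,1): Delta=-1.0000 Bond=109.5455
(3,2): Delta=-0.4976 Bond=69.9182
(3,3): Delta=0.0000 Bond=0.0000
V0=0.8438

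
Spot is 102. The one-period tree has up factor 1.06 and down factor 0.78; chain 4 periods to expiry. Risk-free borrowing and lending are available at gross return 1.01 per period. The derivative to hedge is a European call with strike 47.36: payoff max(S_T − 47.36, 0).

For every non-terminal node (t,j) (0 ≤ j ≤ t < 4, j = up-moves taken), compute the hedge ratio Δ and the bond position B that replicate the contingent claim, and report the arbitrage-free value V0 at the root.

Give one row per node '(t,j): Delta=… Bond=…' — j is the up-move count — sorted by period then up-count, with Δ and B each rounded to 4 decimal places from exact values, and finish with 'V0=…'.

The replicating-portfolio and risk-neutral prices coincide; use p* = (1.01−0.78)/(1.06−0.78) = 0.8214 for the latter.
Payoff layer (t=4): V(4,0)=0.0000, V(4,1)=3.9486, V(4,2)=22.3670, V(4,3)=47.3972, V(4,4)=81.4126
Node (3,0) S=48.4043: V=(p*·3.9486+(1−p*)·0.0000)/1.01=3.2113; Δ=(3.9486−0.0000)/(51.3086−37.7554)=0.2913; B=V−Δ·S=-10.8907
Node (3,1) S=65.7802: V=(p*·22.3670+(1−p*)·3.9486)/1.01=18.8891; Δ=(22.3670−3.9486)/(69.7270−51.3086)=1.0000; B=V−Δ·S=-46.8911
Node (3,2) S=89.3936: V=(p*·47.3972+(1−p*)·22.3670)/1.01=42.5025; Δ=(47.3972−22.3670)/(94.7572−69.7270)=1.0000; B=V−Δ·S=-46.8911
Node (3,3) S=121.4836: V=(p*·81.4126+(1−p*)·47.3972)/1.01=74.5925; Δ=(81.4126−47.3972)/(128.7726−94.7572)=1.0000; B=V−Δ·S=-46.8911
Node (2,0) S=62.0568: V=(p*·18.8891+(1−p*)·3.2113)/1.01=15.9302; Δ=(18.8891−3.2113)/(65.7802−48.4043)=0.9023; B=V−Δ·S=-40.0618
Node (2,1) S=84.3336: V=(p*·42.5025+(1−p*)·18.8891)/1.01=37.9068; Δ=(42.5025−18.8891)/(89.3936−65.7802)=1.0000; B=V−Δ·S=-46.4268
Node (2,2) S=114.6072: V=(p*·74.5925+(1−p*)·42.5025)/1.01=68.1804; Δ=(74.5925−42.5025)/(121.4836−89.3936)=1.0000; B=V−Δ·S=-46.4268
Node (1,0) S=79.5600: V=(p*·37.9068+(1−p*)·15.9302)/1.01=33.6459; Δ=(37.9068−15.9302)/(84.3336−62.0568)=0.9865; B=V−Δ·S=-44.8418
Node (1,1) S=108.1200: V=(p*·68.1804+(1−p*)·37.9068)/1.01=62.1529; Δ=(68.1804−37.9068)/(114.6072−84.3336)=1.0000; B=V−Δ·S=-45.9671
Node (0,0) S=102.0000: V=(p*·62.1529+(1−p*)·33.6459)/1.01=56.4974; Δ=(62.1529−33.6459)/(108.1200−79.5600)=0.9981; B=V−Δ·S=-45.3131
Each (Δ,B) replicates both successor values, so the strategy is self-financing and V0 is arbitrage-free.

(0,0): Delta=0.9981 Bond=-45.3131
(1,0): Delta=0.9865 Bond=-44.8418
(1,1): Delta=1.0000 Bond=-45.9671
(2,0): Delta=0.9023 Bond=-40.0618
(2,1): Delta=1.0000 Bond=-46.4268
(2,2): Delta=1.0000 Bond=-46.4268
(3,0): Delta=0.2913 Bond=-10.8907
(3,1): Delta=1.0000 Bond=-46.8911
(3,2): Delta=1.0000 Bond=-46.8911
(3,3): Delta=1.0000 Bond=-46.8911
V0=56.4974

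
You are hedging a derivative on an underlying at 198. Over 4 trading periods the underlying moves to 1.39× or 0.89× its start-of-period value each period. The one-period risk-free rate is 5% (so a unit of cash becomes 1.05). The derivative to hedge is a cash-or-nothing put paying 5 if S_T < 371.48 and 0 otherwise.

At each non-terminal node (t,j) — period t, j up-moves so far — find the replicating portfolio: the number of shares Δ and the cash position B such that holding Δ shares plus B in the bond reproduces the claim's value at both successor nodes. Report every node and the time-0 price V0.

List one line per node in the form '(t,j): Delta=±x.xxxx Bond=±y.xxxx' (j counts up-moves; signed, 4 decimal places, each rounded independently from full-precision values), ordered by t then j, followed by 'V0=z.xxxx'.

(0,0): Delta=-0.0091 Bond=5.5083
(1,0): Delta=-0.0053 Bond=5.1065
(1,1): Delta=-0.0143 Bond=7.2228
(2,0): Delta=0.0000 Bond=4.5351
(2,1): Delta=-0.0124 Bond=7.1184
(2,2): Delta=-0.0169 Bond=8.5732
(3,0): Delta=0.0000 Bond=4.7619
(3,1): Delta=0.0000 Bond=4.7619
(3,2): Delta=-0.0294 Bond=13.2381
(3,3): Delta=0.0000 Bond=0.0000
V0=3.7037

Since d<R<u, set p* = (R−d)/(u−d) = 0.3200; price each node as the discounted p*-expectation of its children.
Payoff layer (t=4): V(4,0)=5.0000, V(4,1)=5.0000, V(4,2)=5.0000, V(4,3)=0.0000, V(4,4)=0.0000
  t=3,j=0: stock 139.5839 → up 194.0216 (V=5.0000), down 124.2296 (V=5.0000). Price 4.7619; hedge Δ=0.0000, bond B=4.7619.
  t=3,j=1: stock 218.0018 → up 303.0224 (V=5.0000), down 194.0216 (V=5.0000). Price 4.7619; hedge Δ=0.0000, bond B=4.7619.
  t=3,j=2: stock 340.4747 → up 473.2598 (V=0.0000), down 303.0224 (V=5.0000). Price 3.2381; hedge Δ=-0.0294, bond B=13.2381.
  t=3,j=3: stock 531.7526 → up 739.1361 (V=0.0000), down 473.2598 (V=0.0000). Price 0.0000; hedge Δ=0.0000, bond B=0.0000.
  t=2,j=0: stock 156.8358 → up 218.0018 (V=4.7619), down 139.5839 (V=4.7619). Price 4.5351; hedge Δ=0.0000, bond B=4.5351.
  t=2,j=1: stock 244.9458 → up 340.4747 (V=3.2381), down 218.0018 (V=4.7619). Price 4.0707; hedge Δ=-0.0124, bond B=7.1184.
  t=2,j=2: stock 382.5558 → up 531.7526 (V=0.0000), down 340.4747 (V=3.2381). Price 2.0971; hedge Δ=-0.0169, bond B=8.5732.
  t=1,j=0: stock 176.2200 → up 244.9458 (V=4.0707), down 156.8358 (V=4.5351). Price 4.1777; hedge Δ=-0.0053, bond B=5.1065.
  t=1,j=1: stock 275.2200 → up 382.5558 (V=2.0971), down 244.9458 (V=4.0707). Price 3.2754; hedge Δ=-0.0143, bond B=7.2228.
  t=0,j=0: stock 198.0000 → up 275.2200 (V=3.2754), down 176.2200 (V=4.1777). Price 3.7037; hedge Δ=-0.0091, bond B=5.5083.
Each (Δ,B) replicates both successor values, so the strategy is self-financing and V0 is arbitrage-free.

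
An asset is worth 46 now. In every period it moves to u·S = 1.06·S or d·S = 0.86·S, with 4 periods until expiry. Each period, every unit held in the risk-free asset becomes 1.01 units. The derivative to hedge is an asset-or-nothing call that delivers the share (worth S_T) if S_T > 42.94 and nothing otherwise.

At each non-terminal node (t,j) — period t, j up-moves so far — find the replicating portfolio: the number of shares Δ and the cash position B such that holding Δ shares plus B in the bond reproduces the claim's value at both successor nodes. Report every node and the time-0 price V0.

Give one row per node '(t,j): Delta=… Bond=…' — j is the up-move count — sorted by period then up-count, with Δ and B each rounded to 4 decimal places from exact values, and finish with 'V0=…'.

(0,0): Delta=2.5847 Bond=-82.1373
(1,0): Delta=3.2837 Bond=-110.6116
(1,1): Delta=2.3957 Bond=-73.7411
(2,0): Delta=0.0000 Bond=0.0000
(2,1): Delta=4.1718 Bond=-148.9570
(2,2): Delta=1.9153 Bond=-49.6523
(3,0): Delta=0.0000 Bond=0.0000
(3,1): Delta=0.0000 Bond=0.0000
(3,2): Delta=5.3000 Bond=-200.5954
(3,3): Delta=1.0000 Bond=0.0000
V0=36.7597

The replicating-portfolio and risk-neutral prices coincide; use p* = (1.01−0.86)/(1.06−0.86) = 0.7500 for the latter.
Payoff layer (t=4): V(4,0)=0.0000, V(4,1)=0.0000, V(4,2)=0.0000, V(4,3)=47.1166, V(4,4)=58.0739
  t=3,j=0: stock 29.2586 → up 31.0141 (V=0.0000), down 25.1624 (V=0.0000). Price 0.0000; hedge Δ=0.0000, bond B=0.0000.
  t=3,j=1: stock 36.0629 → up 38.2267 (V=0.0000), down 31.0141 (V=0.0000). Price 0.0000; hedge Δ=0.0000, bond B=0.0000.
  t=3,j=2: stock 44.4496 → up 47.1166 (V=47.1166), down 38.2267 (V=0.0000). Price 34.9876; hedge Δ=5.3000, bond B=-200.5954.
  t=3,j=3: stock 54.7867 → up 58.0739 (V=58.0739), down 47.1166 (V=47.1166). Price 54.7867; hedge Δ=1.0000, bond B=0.0000.
  t=2,j=0: stock 34.0216 → up 36.0629 (V=0.0000), down 29.2586 (V=0.0000). Price 0.0000; hedge Δ=0.0000, bond B=0.0000.
  t=2,j=1: stock 41.9336 → up 44.4496 (V=34.9876), down 36.0629 (V=0.0000). Price 25.9809; hedge Δ=4.1718, bond B=-148.9570.
  t=2,j=2: stock 51.6856 → up 54.7867 (V=54.7867), down 44.4496 (V=34.9876). Price 49.3435; hedge Δ=1.9153, bond B=-49.6523.
  t=1,j=0: stock 39.5600 → up 41.9336 (V=25.9809), down 34.0216 (V=0.0000). Price 19.2927; hedge Δ=3.2837, bond B=-110.6116.
  t=1,j=1: stock 48.7600 → up 51.6856 (V=49.3435), down 41.9336 (V=25.9809). Price 43.0721; hedge Δ=2.3957, bond B=-73.7411.
  t=0,j=0: stock 46.0000 → up 48.7600 (V=43.0721), down 39.5600 (V=19.2927). Price 36.7597; hedge Δ=2.5847, bond B=-82.1373.
Self-financing check: at every node Δ·S+B equals the discounted successor values.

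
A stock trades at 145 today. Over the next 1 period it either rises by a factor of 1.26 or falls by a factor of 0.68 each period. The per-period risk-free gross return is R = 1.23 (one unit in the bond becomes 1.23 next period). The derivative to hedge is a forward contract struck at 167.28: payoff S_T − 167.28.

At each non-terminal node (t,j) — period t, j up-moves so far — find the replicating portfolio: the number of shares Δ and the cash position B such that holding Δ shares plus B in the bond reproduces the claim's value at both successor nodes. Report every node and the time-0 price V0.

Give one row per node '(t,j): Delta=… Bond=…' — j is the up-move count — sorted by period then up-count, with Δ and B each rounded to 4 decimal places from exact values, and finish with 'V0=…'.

(0,0): Delta=1.0000 Bond=-136.0000
V0=9.0000

No-arbitrage ⇒ martingale measure with p* = (R−d)/(u−d) = 0.9483.
Terminal payoffs: V(1,0)=-68.6800, V(1,1)=15.4200
Node (0,0) S=145.0000: V=(p*·15.4200+(1−p*)·-68.6800)/1.23=9.0000; Δ=(15.4200−-68.6800)/(182.7000−98.6000)=1.0000; B=V−Δ·S=-136.0000
Self-financing check: at every node Δ·S+B equals the discounted successor values.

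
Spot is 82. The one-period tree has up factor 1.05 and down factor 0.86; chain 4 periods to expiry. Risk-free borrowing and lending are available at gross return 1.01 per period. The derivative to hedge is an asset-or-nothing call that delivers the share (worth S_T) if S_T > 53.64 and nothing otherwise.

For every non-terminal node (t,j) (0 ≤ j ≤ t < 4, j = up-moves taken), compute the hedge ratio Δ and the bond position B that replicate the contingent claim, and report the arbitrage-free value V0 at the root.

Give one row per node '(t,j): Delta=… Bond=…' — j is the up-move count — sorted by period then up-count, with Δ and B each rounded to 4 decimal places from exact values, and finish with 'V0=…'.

(0,0): Delta=1.0261 Bond=-2.2227
(1,0): Delta=1.1454 Bond=-10.6633
(1,1): Delta=1.0000 Bond=0.0000
(2,0): Delta=1.8114 Bond=-51.1572
(2,1): Delta=1.0000 Bond=0.0000
(2,2): Delta=1.0000 Bond=0.0000
(3,0): Delta=5.5263 Bond=-245.4268
(3,1): Delta=1.0000 Bond=0.0000
(3,2): Delta=1.0000 Bond=0.0000
(3,3): Delta=1.0000 Bond=0.0000
V0=81.9153

The replicating-portfolio and risk-neutral prices coincide; use p* = (1.01−0.86)/(1.05−0.86) = 0.7895 for the latter.
At expiry t=4: V(4,0)=0.0000, V(4,1)=54.7644, V(4,2)=66.8635, V(4,3)=81.6357, V(4,4)=99.6715
(3,0): S=52.1566. Δ = (V_up−V_dn)/(S_up−S_dn) = (54.7644−0.0000)/(54.7644−44.8547) = 5.5263. V = [p*·54.7644 + (1−p*)·0.0000]/1.01 = 42.8070. B = V − Δ·S = -245.4268.
(3,1): S=63.6796. Δ = (V_up−V_dn)/(S_up−S_dn) = (66.8635−54.7644)/(66.8635−54.7644) = 1.0000. V = [p*·66.8635 + (1−p*)·54.7644]/1.01 = 63.6796. B = V − Δ·S = 0.0000.
(3,2): S=77.7483. Δ = (V_up−V_dn)/(S_up−S_dn) = (81.6357−66.8635)/(81.6357−66.8635) = 1.0000. V = [p*·81.6357 + (1−p*)·66.8635]/1.01 = 77.7483. B = V − Δ·S = 0.0000.
(3,3): S=94.9253. Δ = (V_up−V_dn)/(S_up−S_dn) = (99.6715−81.6357)/(99.6715−81.6357) = 1.0000. V = [p*·99.6715 + (1−p*)·81.6357]/1.01 = 94.9253. B = V − Δ·S = 0.0000.
(2,0): S=60.6472. Δ = (V_up−V_dn)/(S_up−S_dn) = (63.6796−42.8070)/(63.6796−52.1566) = 1.8114. V = [p*·63.6796 + (1−p*)·42.8070]/1.01 = 58.6984. B = V − Δ·S = -51.1572.
(2,1): S=74.0460. Δ = (V_up−V_dn)/(S_up−S_dn) = (77.7483−63.6796)/(77.7483−63.6796) = 1.0000. V = [p*·77.7483 + (1−p*)·63.6796]/1.01 = 74.0460. B = V − Δ·S = 0.0000.
(2,2): S=90.4050. Δ = (V_up−V_dn)/(S_up−S_dn) = (94.9253−77.7483)/(94.9253−77.7483) = 1.0000. V = [p*·94.9253 + (1−p*)·77.7483]/1.01 = 90.4050. B = V − Δ·S = 0.0000.
(1,0): S=70.5200. Δ = (V_up−V_dn)/(S_up−S_dn) = (74.0460−58.6984)/(74.0460−60.6472) = 1.1454. V = [p*·74.0460 + (1−p*)·58.6984]/1.01 = 70.1138. B = V − Δ·S = -10.6633.
(1,1): S=86.1000. Δ = (V_up−V_dn)/(S_up−S_dn) = (90.4050−74.0460)/(90.4050−74.0460) = 1.0000. V = [p*·90.4050 + (1−p*)·74.0460]/1.01 = 86.1000. B = V − Δ·S = 0.0000.
(0,0): S=82.0000. Δ = (V_up−V_dn)/(S_up−S_dn) = (86.1000−70.1138)/(86.1000−70.5200) = 1.0261. V = [p*·86.1000 + (1−p*)·70.1138]/1.01 = 81.9153. B = V − Δ·S = -2.2227.
The time-0 hedge costs 81.9153, which is the no-arbitrage price.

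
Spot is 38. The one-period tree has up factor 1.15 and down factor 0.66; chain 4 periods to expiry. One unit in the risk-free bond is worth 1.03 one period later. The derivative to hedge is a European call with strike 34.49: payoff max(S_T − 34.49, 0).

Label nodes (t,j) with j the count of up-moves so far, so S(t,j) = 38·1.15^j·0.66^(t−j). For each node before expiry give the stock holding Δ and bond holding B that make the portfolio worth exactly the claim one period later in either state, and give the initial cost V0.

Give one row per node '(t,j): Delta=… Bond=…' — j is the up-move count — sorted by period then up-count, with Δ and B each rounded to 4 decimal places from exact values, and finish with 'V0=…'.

(0,0): Delta=0.6745 Bond=-15.0251
(1,0): Delta=0.1598 Bond=-2.5678
(1,1): Delta=0.7703 Bond=-19.6623
(2,0): Delta=0.0000 Bond=0.0000
(2,1): Delta=0.1895 Bond=-3.5026
(2,2): Delta=0.8784 Bond=-25.6845
(3,0): Delta=0.0000 Bond=0.0000
(3,1): Delta=0.0000 Bond=0.0000
(3,2): Delta=0.2248 Bond=-4.7778
(3,3): Delta=1.0000 Bond=-33.4854
V0=10.6043

Since d<R<u, set p* = (R−d)/(u−d) = 0.7551; price each node as the discounted p*-expectation of its children.
Terminal values V(4,·): V(4,0)=0.0000, V(4,1)=0.0000, V(4,2)=0.0000, V(4,3)=3.6535, V(4,4)=31.9722
(3,0): S=10.9248. Δ = (V_up−V_dn)/(S_up−S_dn) = (0.0000−0.0000)/(12.5636−7.2104) = 0.0000. V = [p*·0.0000 + (1−p*)·0.0000]/1.03 = 0.0000. B = V − Δ·S = 0.0000.
(3,1): S=19.0357. Δ = (V_up−V_dn)/(S_up−S_dn) = (0.0000−0.0000)/(21.8911−12.5636) = 0.0000. V = [p*·0.0000 + (1−p*)·0.0000]/1.03 = 0.0000. B = V − Δ·S = 0.0000.
(3,2): S=33.1683. Δ = (V_up−V_dn)/(S_up−S_dn) = (3.6535−0.0000)/(38.1435−21.8911) = 0.2248. V = [p*·3.6535 + (1−p*)·0.0000]/1.03 = 2.6784. B = V − Δ·S = -4.7778.
(3,3): S=57.7932. Δ = (V_up−V_dn)/(S_up−S_dn) = (31.9722−3.6535)/(66.4622−38.1435) = 1.0000. V = [p*·31.9722 + (1−p*)·3.6535]/1.03 = 24.3078. B = V − Δ·S = -33.4854.
(2,0): S=16.5528. Δ = (V_up−V_dn)/(S_up−S_dn) = (0.0000−0.0000)/(19.0357−10.9248) = 0.0000. V = [p*·0.0000 + (1−p*)·0.0000]/1.03 = 0.0000. B = V − Δ·S = 0.0000.
(2,1): S=28.8420. Δ = (V_up−V_dn)/(S_up−S_dn) = (2.6784−0.0000)/(33.1683−19.0357) = 0.1895. V = [p*·2.6784 + (1−p*)·0.0000]/1.03 = 1.9636. B = V − Δ·S = -3.5026.
(2,2): S=50.2550. Δ = (V_up−V_dn)/(S_up−S_dn) = (24.3078−2.6784)/(57.7932−33.1683) = 0.8784. V = [p*·24.3078 + (1−p*)·2.6784]/1.03 = 18.4571. B = V − Δ·S = -25.6845.
(1,0): S=25.0800. Δ = (V_up−V_dn)/(S_up−S_dn) = (1.9636−0.0000)/(28.8420−16.5528) = 0.1598. V = [p*·1.9636 + (1−p*)·0.0000]/1.03 = 1.4395. B = V − Δ·S = -2.5678.
(1,1): S=43.7000. Δ = (V_up−V_dn)/(S_up−S_dn) = (18.4571−1.9636)/(50.2550−28.8420) = 0.7703. V = [p*·18.4571 + (1−p*)·1.9636]/1.03 = 13.9979. B = V − Δ·S = -19.6623.
(0,0): S=38.0000. Δ = (V_up−V_dn)/(S_up−S_dn) = (13.9979−1.4395)/(43.7000−25.0800) = 0.6745. V = [p*·13.9979 + (1−p*)·1.4395]/1.03 = 10.6043. B = V − Δ·S = -15.0251.
The time-0 hedge costs 10.6043, which is the no-arbitrage price.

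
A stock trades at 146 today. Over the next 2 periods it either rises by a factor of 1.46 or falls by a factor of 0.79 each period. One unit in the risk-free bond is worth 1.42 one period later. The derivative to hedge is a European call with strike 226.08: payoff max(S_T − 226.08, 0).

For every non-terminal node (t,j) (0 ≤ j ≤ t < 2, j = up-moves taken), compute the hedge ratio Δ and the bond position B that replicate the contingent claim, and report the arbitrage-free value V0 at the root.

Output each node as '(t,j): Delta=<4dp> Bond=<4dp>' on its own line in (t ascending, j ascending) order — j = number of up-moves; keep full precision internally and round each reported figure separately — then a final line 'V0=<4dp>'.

(0,0): Delta=0.5763 Bond=-46.8104
(1,0): Delta=0.0000 Bond=0.0000
(1,1): Delta=0.5961 Bond=-70.6911
V0=37.3298

The replicating-portfolio and risk-neutral prices coincide; use p* = (1.42−0.79)/(1.46−0.79) = 0.9403 for the latter.
Payoff layer (t=2): V(2,0)=0.0000, V(2,1)=0.0000, V(2,2)=85.1336
Node (1,0) S=115.3400: V=(p*·0.0000+(1−p*)·0.0000)/1.42=0.0000; Δ=(0.0000−0.0000)/(168.3964−91.1186)=0.0000; B=V−Δ·S=0.0000
Node (1,1) S=213.1600: V=(p*·85.1336+(1−p*)·0.0000)/1.42=56.3739; Δ=(85.1336−0.0000)/(311.2136−168.3964)=0.5961; B=V−Δ·S=-70.6911
Node (0,0) S=146.0000: V=(p*·56.3739+(1−p*)·0.0000)/1.42=37.3298; Δ=(56.3739−0.0000)/(213.1600−115.3400)=0.5763; B=V−Δ·S=-46.8104
Check: Δ(0,0)·S0 + B(0,0) = 37.3298 = V0.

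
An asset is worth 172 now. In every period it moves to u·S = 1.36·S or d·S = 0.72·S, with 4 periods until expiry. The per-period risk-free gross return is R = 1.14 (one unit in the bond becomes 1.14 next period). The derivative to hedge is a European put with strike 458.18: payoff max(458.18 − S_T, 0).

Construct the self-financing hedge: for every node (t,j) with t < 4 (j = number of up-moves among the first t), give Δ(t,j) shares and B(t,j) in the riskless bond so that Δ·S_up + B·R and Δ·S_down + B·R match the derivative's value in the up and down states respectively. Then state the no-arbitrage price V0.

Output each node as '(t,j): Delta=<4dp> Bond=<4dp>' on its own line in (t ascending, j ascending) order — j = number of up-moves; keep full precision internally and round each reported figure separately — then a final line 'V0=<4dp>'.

(0,0): Delta=-0.7743 Bond=246.7622
(1,0): Delta=-1.0000 Bond=309.2584
(1,1): Delta=-0.7117 Bond=266.6686
(2,0): Delta=-1.0000 Bond=352.5546
(2,1): Delta=-1.0000 Bond=352.5546
(2,2): Delta=-0.6318 Bond=278.5700
(3,0): Delta=-1.0000 Bond=401.9123
(3,1): Delta=-1.0000 Bond=401.9123
(3,2): Delta=-1.0000 Bond=401.9123
(3,3): Delta=-0.5297 Bond=273.3904
V0=113.5810

Since d<R<u, set p* = (R−d)/(u−d) = 0.6562; price each node as the discounted p*-expectation of its children.
At expiry t=4: V(4,0)=411.9570, V(4,1)=370.8698, V(4,2)=293.2608, V(4,3)=146.6659, V(4,4)=0.0000
  t=3,j=0: stock 64.1987 → up 87.3102 (V=370.8698), down 46.2230 (V=411.9570). Price 337.7136; hedge Δ=-1.0000, bond B=401.9123.
  t=3,j=1: stock 121.2641 → up 164.9192 (V=293.2608), down 87.3102 (V=370.8698). Price 280.6482; hedge Δ=-1.0000, bond B=401.9123.
  t=3,j=2: stock 229.0545 → up 311.5141 (V=146.6659), down 164.9192 (V=293.2608). Price 172.8578; hedge Δ=-1.0000, bond B=401.9123.
  t=3,j=3: stock 432.6584 → up 588.4155 (V=0.0000), down 311.5141 (V=146.6659). Price 44.2249; hedge Δ=-0.5297, bond B=273.3904.
  t=2,j=0: stock 89.1648 → up 121.2641 (V=280.6482), down 64.1987 (V=337.7136). Price 263.3898; hedge Δ=-1.0000, bond B=352.5546.
  t=2,j=1: stock 168.4224 → up 229.0545 (V=172.8578), down 121.2641 (V=280.6482). Price 184.1322; hedge Δ=-1.0000, bond B=352.5546.
  t=2,j=2: stock 318.1312 → up 432.6584 (V=44.2249), down 229.0545 (V=172.8578). Price 77.5811; hedge Δ=-0.6318, bond B=278.5700.
  t=1,j=0: stock 123.8400 → up 168.4224 (V=184.1322), down 89.1648 (V=263.3898). Price 185.4184; hedge Δ=-1.0000, bond B=309.2584.
  t=1,j=1: stock 233.9200 → up 318.1312 (V=77.5811), down 168.4224 (V=184.1322). Price 100.1825; hedge Δ=-0.7117, bond B=266.6686.
  t=0,j=0: stock 172.0000 → up 233.9200 (V=100.1825), down 123.8400 (V=185.4184). Price 113.5810; hedge Δ=-0.7743, bond B=246.7622.
Check: Δ(0,0)·S0 + B(0,0) = 113.5810 = V0.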